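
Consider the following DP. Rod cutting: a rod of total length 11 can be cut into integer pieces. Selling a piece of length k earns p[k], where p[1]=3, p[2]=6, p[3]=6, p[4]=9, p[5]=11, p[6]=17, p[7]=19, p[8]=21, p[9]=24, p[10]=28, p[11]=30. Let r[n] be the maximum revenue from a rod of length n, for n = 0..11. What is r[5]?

   n    0    1    2    3    4    5    6    7    8    9   10   11
r[n]    0    3    6    9   12   15   18   21   24   27   30   33

15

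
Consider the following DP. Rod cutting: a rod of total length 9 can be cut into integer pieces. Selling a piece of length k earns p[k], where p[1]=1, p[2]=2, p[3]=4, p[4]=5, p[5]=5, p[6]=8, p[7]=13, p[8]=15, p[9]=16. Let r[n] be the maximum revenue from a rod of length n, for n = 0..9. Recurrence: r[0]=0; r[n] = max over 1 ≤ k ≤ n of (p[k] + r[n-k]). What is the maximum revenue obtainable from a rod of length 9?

16

   n    0    1    2    3    4    5    6    7    8    9
r[n]    0    1    2    4    5    6    8   13   15   16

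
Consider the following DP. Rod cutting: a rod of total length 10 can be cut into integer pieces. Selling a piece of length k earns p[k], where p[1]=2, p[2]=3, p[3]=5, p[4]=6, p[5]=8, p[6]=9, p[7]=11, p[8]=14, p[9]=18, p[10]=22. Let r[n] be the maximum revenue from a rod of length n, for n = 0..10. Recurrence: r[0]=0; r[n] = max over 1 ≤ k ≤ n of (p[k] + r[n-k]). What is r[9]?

   n    0    1    2    3    4    5    6    7    8    9   10
r[n]    0    2    4    6    8   10   12   14   16   18   22

18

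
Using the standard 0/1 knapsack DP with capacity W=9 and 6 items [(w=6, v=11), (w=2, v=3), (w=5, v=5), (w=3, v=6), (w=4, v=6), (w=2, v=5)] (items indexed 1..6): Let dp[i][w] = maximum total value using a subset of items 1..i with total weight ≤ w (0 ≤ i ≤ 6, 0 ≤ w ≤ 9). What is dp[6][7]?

i\w   0   1   2   3   4   5   6   7   8   9
  0   0   0   0   0   0   0   0   0   0   0
  1   0   0   0   0   0   0  11  11  11  11
  2   0   0   3   3   3   3  11  11  14  14
  3   0   0   3   3   3   5  11  11  14  14
  4   0   0   3   6   6   9  11  11  14  17
  5   0   0   3   6   6   9  11  12  14  17
  6   0   0   5   6   8  11  11  14  16  17

14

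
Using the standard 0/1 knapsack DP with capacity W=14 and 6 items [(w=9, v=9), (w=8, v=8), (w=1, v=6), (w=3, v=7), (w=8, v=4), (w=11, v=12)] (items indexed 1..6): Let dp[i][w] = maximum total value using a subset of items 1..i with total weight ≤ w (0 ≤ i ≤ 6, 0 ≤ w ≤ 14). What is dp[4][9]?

i\w   0   1   2   3   4   5   6   7   8   9  10  11  12  13  14
  0   0   0   0   0   0   0   0   0   0   0   0   0   0   0   0
  1   0   0   0   0   0   0   0   0   0   9   9   9   9   9   9
  2   0   0   0   0   0   0   0   0   8   9   9   9   9   9   9
  3   0   6   6   6   6   6   6   6   8  14  15  15  15  15  15
  4   0   6   6   7  13  13  13  13  13  14  15  15  21  22  22
  5   0   6   6   7  13  13  13  13  13  14  15  15  21  22  22
  6   0   6   6   7  13  13  13  13  13  14  15  15  21  22  22

14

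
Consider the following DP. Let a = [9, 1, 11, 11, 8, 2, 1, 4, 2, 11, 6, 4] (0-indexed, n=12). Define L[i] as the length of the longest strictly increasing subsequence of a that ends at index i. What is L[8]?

2

   i    0    1    2    3    4    5    6    7    8    9   10   11
a[i]    9    1   11   11    8    2    1    4    2   11    6    4
L[i]    1    1    2    2    2    2    1    3    2    4    4    3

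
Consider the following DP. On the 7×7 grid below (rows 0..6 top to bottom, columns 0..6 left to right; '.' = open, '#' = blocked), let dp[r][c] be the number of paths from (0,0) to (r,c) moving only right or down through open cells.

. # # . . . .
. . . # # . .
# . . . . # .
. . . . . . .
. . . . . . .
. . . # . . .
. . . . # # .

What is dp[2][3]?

r\c   0   1   2   3   4   5   6
  0   1   0   0   0   0   0   0
  1   1   1   1   0   0   0   0
  2   0   1   2   2   2   0   0
  3   0   1   3   5   7   7   7
  4   0   1   4   9  16  23  30
  5   0   1   5   0  16  39  69
  6   0   1   6   6   0   0  69

2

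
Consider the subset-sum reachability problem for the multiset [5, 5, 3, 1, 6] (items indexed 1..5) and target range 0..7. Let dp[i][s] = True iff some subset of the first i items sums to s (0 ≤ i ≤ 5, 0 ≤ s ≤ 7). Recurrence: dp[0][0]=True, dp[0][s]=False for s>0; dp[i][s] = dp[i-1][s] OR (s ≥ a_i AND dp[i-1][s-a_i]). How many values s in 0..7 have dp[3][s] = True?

3

i\s   0   1   2   3   4   5   6   7
  0   T   F   F   F   F   F   F   F
  1   T   F   F   F   F   T   F   F
  2   T   F   F   F   F   T   F   F
  3   T   F   F   T   F   T   F   F
  4   T   T   F   T   T   T   T   F
  5   T   T   F   T   T   T   T   T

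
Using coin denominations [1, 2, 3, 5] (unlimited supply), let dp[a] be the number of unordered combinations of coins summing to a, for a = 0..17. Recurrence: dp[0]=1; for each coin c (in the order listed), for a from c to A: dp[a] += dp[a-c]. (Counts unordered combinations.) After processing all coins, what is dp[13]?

34

after  coin     0     1     2     3     4     5     6     7     8     9    10    11    12    13    14    15    16    17
          1     1     1     1     1     1     1     1     1     1     1     1     1     1     1     1     1     1     1
          2     1     1     2     2     3     3     4     4     5     5     6     6     7     7     8     8     9     9
          3     1     1     2     3     4     5     7     8    10    12    14    16    19    21    24    27    30    33
          5     1     1     2     3     4     6     8    10    13    16    20    24    29    34    40    47    54    62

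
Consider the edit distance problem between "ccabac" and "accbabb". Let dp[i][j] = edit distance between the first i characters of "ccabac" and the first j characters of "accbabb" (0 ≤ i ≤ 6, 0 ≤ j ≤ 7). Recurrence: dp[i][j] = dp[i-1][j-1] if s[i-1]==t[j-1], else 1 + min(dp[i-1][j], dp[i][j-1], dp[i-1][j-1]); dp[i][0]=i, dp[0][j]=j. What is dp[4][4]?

   ''  a  c  c  b  a  b  b
''  0  1  2  3  4  5  6  7
 c  1  1  1  2  3  4  5  6
 c  2  2  1  1  2  3  4  5
 a  3  2  2  2  2  2  3  4
 b  4  3  3  3  2  3  2  3
 a  5  4  4  4  3  2  3  3
 c  6  5  4  4  4  3  3  4

2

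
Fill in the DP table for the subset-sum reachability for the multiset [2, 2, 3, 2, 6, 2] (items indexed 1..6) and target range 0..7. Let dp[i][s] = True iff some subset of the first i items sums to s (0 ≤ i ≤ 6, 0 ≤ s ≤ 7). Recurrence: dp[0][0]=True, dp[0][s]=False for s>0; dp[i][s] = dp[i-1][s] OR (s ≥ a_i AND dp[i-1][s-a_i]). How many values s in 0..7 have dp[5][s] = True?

7

i\s   0   1   2   3   4   5   6   7
  0   T   F   F   F   F   F   F   F
  1   T   F   T   F   F   F   F   F
  2   T   F   T   F   T   F   F   F
  3   T   F   T   T   T   T   F   T
  4   T   F   T   T   T   T   T   T
  5   T   F   T   T   T   T   T   T
  6   T   F   T   T   T   T   T   T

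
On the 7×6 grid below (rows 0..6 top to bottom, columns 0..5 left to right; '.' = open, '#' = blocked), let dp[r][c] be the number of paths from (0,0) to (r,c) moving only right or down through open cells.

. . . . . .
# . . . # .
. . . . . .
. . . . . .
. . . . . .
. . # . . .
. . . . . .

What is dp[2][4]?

r\c   0   1   2   3   4   5
  0   1   1   1   1   1   1
  1   0   1   2   3   0   1
  2   0   1   3   6   6   7
  3   0   1   4  10  16  23
  4   0   1   5  15  31  54
  5   0   1   0  15  46 100
  6   0   1   1  16  62 162

6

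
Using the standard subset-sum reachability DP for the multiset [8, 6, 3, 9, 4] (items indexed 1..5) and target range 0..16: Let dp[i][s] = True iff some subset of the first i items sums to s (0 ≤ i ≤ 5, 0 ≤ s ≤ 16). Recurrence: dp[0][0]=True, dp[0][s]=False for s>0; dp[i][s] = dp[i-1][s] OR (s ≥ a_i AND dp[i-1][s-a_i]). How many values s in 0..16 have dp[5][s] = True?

14

i\s   0   1   2   3   4   5   6   7   8   9  10  11  12  13  14  15  16
  0   T   F   F   F   F   F   F   F   F   F   F   F   F   F   F   F   F
  1   T   F   F   F   F   F   F   F   T   F   F   F   F   F   F   F   F
  2   T   F   F   F   F   F   T   F   T   F   F   F   F   F   T   F   F
  3   T   F   F   T   F   F   T   F   T   T   F   T   F   F   T   F   F
  4   T   F   F   T   F   F   T   F   T   T   F   T   T   F   T   T   F
  5   T   F   F   T   T   F   T   T   T   T   T   T   T   T   T   T   T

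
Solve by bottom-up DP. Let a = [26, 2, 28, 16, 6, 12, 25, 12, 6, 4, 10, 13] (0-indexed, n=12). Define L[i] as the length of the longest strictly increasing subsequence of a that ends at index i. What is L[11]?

4

   i    0    1    2    3    4    5    6    7    8    9   10   11
a[i]   26    2   28   16    6   12   25   12    6    4   10   13
L[i]    1    1    2    2    2    3    4    3    2    2    3    4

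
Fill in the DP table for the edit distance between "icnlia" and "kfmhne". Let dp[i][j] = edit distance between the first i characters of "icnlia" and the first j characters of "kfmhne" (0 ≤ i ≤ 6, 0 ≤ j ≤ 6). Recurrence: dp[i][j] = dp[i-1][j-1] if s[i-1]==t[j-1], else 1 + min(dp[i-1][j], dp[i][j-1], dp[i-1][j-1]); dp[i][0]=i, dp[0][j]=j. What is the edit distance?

6

   ''  k  f  m  h  n  e
''  0  1  2  3  4  5  6
 i  1  1  2  3  4  5  6
 c  2  2  2  3  4  5  6
 n  3  3  3  3  4  4  5
 l  4  4  4  4  4  5  5
 i  5  5  5  5  5  5  6
 a  6  6  6  6  6  6  6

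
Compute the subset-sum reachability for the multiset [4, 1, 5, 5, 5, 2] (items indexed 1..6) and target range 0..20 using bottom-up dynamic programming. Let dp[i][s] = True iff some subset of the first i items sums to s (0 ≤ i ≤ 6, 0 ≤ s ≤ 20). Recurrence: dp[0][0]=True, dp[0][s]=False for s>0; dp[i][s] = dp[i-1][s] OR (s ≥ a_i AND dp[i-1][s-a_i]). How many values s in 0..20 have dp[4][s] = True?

i\s   0   1   2   3   4   5   6   7   8   9  10  11  12  13  14  15  16  17  18  19  20
  0   T   F   F   F   F   F   F   F   F   F   F   F   F   F   F   F   F   F   F   F   F
  1   T   F   F   F   T   F   F   F   F   F   F   F   F   F   F   F   F   F   F   F   F
  2   T   T   F   F   T   T   F   F   F   F   F   F   F   F   F   F   F   F   F   F   F
  3   T   T   F   F   T   T   T   F   F   T   T   F   F   F   F   F   F   F   F   F   F
  4   T   T   F   F   T   T   T   F   F   T   T   T   F   F   T   T   F   F   F   F   F
  5   T   T   F   F   T   T   T   F   F   T   T   T   F   F   T   T   T   F   F   T   T
  6   T   T   T   T   T   T   T   T   T   T   T   T   T   T   T   T   T   T   T   T   T

10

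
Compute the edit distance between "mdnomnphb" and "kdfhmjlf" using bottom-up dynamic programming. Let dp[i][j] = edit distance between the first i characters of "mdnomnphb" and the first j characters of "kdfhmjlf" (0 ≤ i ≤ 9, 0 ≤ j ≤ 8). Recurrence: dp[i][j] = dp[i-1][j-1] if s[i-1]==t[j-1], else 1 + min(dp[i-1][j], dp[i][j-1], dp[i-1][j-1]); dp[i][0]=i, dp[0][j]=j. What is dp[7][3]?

   ''  k  d  f  h  m  j  l  f
''  0  1  2  3  4  5  6  7  8
 m  1  1  2  3  4  4  5  6  7
 d  2  2  1  2  3  4  5  6  7
 n  3  3  2  2  3  4  5  6  7
 o  4  4  3  3  3  4  5  6  7
 m  5  5  4  4  4  3  4  5  6
 n  6  6  5  5  5  4  4  5  6
 p  7  7  6  6  6  5  5  5  6
 h  8  8  7  7  6  6  6  6  6
 b  9  9  8  8  7  7  7  7  7

6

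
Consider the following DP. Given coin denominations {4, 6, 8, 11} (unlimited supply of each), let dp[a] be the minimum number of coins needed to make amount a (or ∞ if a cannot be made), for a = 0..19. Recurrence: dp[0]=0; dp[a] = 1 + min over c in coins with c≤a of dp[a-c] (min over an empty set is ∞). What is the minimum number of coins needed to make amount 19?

 a  0  1  2  3  4  5  6  7  8  9 10 11 12 13 14 15 16 17 18 19
dp  0  -  -  -  1  -  1  -  1  -  2  1  2  -  2  2  2  2  3  2
(- denotes ∞ / unreachable)

2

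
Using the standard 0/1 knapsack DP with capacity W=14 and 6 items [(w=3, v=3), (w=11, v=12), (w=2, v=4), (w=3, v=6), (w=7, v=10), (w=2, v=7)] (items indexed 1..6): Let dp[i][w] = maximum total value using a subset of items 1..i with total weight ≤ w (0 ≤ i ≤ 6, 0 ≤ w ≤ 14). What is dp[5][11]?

16

i\w   0   1   2   3   4   5   6   7   8   9  10  11  12  13  14
  0   0   0   0   0   0   0   0   0   0   0   0   0   0   0   0
  1   0   0   0   3   3   3   3   3   3   3   3   3   3   3   3
  2   0   0   0   3   3   3   3   3   3   3   3  12  12  12  15
  3   0   0   4   4   4   7   7   7   7   7   7  12  12  16  16
  4   0   0   4   6   6  10  10  10  13  13  13  13  13  16  18
  5   0   0   4   6   6  10  10  10  13  14  16  16  20  20  20
  6   0   0   7   7  11  13  13  17  17  17  20  21  23  23  27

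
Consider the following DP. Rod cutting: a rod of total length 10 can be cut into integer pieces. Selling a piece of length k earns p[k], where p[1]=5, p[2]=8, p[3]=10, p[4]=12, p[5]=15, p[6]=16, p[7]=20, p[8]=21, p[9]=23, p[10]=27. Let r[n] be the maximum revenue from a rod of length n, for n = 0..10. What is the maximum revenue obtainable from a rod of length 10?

   n    0    1    2    3    4    5    6    7    8    9   10
r[n]    0    5   10   15   20   25   30   35   40   45   50

50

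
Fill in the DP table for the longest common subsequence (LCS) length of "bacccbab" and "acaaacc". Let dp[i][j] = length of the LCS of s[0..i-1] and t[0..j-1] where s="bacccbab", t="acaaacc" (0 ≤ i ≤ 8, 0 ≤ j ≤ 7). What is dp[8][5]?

3

   ''  a  c  a  a  a  c  c
''  0  0  0  0  0  0  0  0
 b  0  0  0  0  0  0  0  0
 a  0  1  1  1  1  1  1  1
 c  0  1  2  2  2  2  2  2
 c  0  1  2  2  2  2  3  3
 c  0  1  2  2  2  2  3  4
 b  0  1  2  2  2  2  3  4
 a  0  1  2  3  3  3  3  4
 b  0  1  2  3  3  3  3  4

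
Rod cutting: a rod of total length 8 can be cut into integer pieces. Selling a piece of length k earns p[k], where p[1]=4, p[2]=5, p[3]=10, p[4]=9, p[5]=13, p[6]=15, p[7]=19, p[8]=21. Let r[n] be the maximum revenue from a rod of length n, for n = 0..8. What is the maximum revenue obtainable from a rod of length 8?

   n    0    1    2    3    4    5    6    7    8
r[n]    0    4    8   12   16   20   24   28   32

32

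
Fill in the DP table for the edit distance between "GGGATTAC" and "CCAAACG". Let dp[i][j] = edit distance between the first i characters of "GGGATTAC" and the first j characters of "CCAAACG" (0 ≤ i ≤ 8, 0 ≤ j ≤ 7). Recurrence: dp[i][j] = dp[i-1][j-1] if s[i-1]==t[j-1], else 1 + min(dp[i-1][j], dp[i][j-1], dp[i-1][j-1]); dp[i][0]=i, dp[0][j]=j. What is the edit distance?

6

   ''  C  C  A  A  A  C  G
''  0  1  2  3  4  5  6  7
 G  1  1  2  3  4  5  6  6
 G  2  2  2  3  4  5  6  6
 G  3  3  3  3  4  5  6  6
 A  4  4  4  3  3  4  5  6
 T  5  5  5  4  4  4  5  6
 T  6  6  6  5  5  5  5  6
 A  7  7  7  6  5  5  6  6
 C  8  7  7  7  6  6  5  6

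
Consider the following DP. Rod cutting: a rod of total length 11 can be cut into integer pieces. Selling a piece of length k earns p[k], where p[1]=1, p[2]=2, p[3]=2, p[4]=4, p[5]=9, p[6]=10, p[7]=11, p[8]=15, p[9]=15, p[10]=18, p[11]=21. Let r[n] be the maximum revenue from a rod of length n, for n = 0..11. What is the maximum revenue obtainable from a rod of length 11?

21

   n    0    1    2    3    4    5    6    7    8    9   10   11
r[n]    0    1    2    3    4    9   10   11   15   16   18   21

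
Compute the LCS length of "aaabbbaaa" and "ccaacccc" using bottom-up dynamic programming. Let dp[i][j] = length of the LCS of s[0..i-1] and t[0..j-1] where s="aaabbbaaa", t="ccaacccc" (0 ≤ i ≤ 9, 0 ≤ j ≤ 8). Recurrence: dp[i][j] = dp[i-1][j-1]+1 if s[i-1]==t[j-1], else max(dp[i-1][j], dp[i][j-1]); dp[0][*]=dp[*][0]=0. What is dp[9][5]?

2

   ''  c  c  a  a  c  c  c  c
''  0  0  0  0  0  0  0  0  0
 a  0  0  0  1  1  1  1  1  1
 a  0  0  0  1  2  2  2  2  2
 a  0  0  0  1  2  2  2  2  2
 b  0  0  0  1  2  2  2  2  2
 b  0  0  0  1  2  2  2  2  2
 b  0  0  0  1  2  2  2  2  2
 a  0  0  0  1  2  2  2  2  2
 a  0  0  0  1  2  2  2  2  2
 a  0  0  0  1  2  2  2  2  2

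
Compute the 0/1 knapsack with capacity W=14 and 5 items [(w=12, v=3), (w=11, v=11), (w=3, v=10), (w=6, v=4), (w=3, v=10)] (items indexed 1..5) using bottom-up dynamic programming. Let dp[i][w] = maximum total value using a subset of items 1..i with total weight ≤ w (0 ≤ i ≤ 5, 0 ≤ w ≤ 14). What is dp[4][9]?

14

i\w   0   1   2   3   4   5   6   7   8   9  10  11  12  13  14
  0   0   0   0   0   0   0   0   0   0   0   0   0   0   0   0
  1   0   0   0   0   0   0   0   0   0   0   0   0   3   3   3
  2   0   0   0   0   0   0   0   0   0   0   0  11  11  11  11
  3   0   0   0  10  10  10  10  10  10  10  10  11  11  11  21
  4   0   0   0  10  10  10  10  10  10  14  14  14  14  14  21
  5   0   0   0  10  10  10  20  20  20  20  20  20  24  24  24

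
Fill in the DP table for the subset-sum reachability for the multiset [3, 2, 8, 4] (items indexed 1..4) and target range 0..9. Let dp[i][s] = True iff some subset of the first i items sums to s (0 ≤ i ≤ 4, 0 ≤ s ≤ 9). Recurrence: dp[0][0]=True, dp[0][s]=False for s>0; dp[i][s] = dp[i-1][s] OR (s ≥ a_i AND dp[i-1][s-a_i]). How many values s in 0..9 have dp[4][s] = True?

i\s   0   1   2   3   4   5   6   7   8   9
  0   T   F   F   F   F   F   F   F   F   F
  1   T   F   F   T   F   F   F   F   F   F
  2   T   F   T   T   F   T   F   F   F   F
  3   T   F   T   T   F   T   F   F   T   F
  4   T   F   T   T   T   T   T   T   T   T

9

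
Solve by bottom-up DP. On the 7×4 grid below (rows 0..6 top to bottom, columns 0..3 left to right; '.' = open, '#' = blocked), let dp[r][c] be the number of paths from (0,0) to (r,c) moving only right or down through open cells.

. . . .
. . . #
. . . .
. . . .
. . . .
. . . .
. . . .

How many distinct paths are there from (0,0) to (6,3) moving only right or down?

r\c   0   1   2   3
  0   1   1   1   1
  1   1   2   3   0
  2   1   3   6   6
  3   1   4  10  16
  4   1   5  15  31
  5   1   6  21  52
  6   1   7  28  80

80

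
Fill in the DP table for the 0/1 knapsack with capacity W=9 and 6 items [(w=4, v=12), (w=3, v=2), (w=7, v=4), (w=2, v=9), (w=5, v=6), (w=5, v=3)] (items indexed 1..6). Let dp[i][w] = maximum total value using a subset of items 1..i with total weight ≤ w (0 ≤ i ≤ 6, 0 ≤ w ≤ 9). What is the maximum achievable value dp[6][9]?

23

i\w   0   1   2   3   4   5   6   7   8   9
  0   0   0   0   0   0   0   0   0   0   0
  1   0   0   0   0  12  12  12  12  12  12
  2   0   0   0   2  12  12  12  14  14  14
  3   0   0   0   2  12  12  12  14  14  14
  4   0   0   9   9  12  12  21  21  21  23
  5   0   0   9   9  12  12  21  21  21  23
  6   0   0   9   9  12  12  21  21  21  23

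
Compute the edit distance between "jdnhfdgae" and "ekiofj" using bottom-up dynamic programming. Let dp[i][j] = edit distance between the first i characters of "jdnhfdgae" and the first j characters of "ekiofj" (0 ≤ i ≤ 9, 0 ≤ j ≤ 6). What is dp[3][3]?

3

   ''  e  k  i  o  f  j
''  0  1  2  3  4  5  6
 j  1  1  2  3  4  5  5
 d  2  2  2  3  4  5  6
 n  3  3  3  3  4  5  6
 h  4  4  4  4  4  5  6
 f  5  5  5  5  5  4  5
 d  6  6  6  6  6  5  5
 g  7  7  7  7  7  6  6
 a  8  8  8  8  8  7  7
 e  9  8  9  9  9  8  8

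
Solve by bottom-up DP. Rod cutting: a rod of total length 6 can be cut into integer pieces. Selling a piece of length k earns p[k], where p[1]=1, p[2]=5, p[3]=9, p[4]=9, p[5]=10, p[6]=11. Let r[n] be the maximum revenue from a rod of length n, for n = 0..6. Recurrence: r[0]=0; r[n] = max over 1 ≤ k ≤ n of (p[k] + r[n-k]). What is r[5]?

14

   n    0    1    2    3    4    5    6
r[n]    0    1    5    9   10   14   18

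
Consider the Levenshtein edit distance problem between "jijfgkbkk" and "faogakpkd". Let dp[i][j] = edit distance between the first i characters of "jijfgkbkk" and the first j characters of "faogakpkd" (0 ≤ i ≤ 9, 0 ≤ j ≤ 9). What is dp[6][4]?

5

   ''  f  a  o  g  a  k  p  k  d
''  0  1  2  3  4  5  6  7  8  9
 j  1  1  2  3  4  5  6  7  8  9
 i  2  2  2  3  4  5  6  7  8  9
 j  3  3  3  3  4  5  6  7  8  9
 f  4  3  4  4  4  5  6  7  8  9
 g  5  4  4  5  4  5  6  7  8  9
 k  6  5  5  5  5  5  5  6  7  8
 b  7  6  6  6  6  6  6  6  7  8
 k  8  7  7  7  7  7  6  7  6  7
 k  9  8  8  8  8  8  7  7  7  7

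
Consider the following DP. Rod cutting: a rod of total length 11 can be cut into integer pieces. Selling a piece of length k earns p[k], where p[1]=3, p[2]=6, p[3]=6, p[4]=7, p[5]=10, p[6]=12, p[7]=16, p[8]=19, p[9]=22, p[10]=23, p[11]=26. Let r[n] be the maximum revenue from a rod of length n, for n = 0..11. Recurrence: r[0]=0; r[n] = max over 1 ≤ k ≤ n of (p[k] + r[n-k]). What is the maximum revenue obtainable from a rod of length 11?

33

   n    0    1    2    3    4    5    6    7    8    9   10   11
r[n]    0    3    6    9   12   15   18   21   24   27   30   33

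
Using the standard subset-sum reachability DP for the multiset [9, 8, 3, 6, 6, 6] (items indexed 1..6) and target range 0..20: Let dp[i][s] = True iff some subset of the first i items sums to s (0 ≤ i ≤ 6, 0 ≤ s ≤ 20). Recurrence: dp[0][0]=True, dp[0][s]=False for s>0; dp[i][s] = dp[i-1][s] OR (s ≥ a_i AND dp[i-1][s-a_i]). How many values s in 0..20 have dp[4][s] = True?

i\s   0   1   2   3   4   5   6   7   8   9  10  11  12  13  14  15  16  17  18  19  20
  0   T   F   F   F   F   F   F   F   F   F   F   F   F   F   F   F   F   F   F   F   F
  1   T   F   F   F   F   F   F   F   F   T   F   F   F   F   F   F   F   F   F   F   F
  2   T   F   F   F   F   F   F   F   T   T   F   F   F   F   F   F   F   T   F   F   F
  3   T   F   F   T   F   F   F   F   T   T   F   T   T   F   F   F   F   T   F   F   T
  4   T   F   F   T   F   F   T   F   T   T   F   T   T   F   T   T   F   T   T   F   T
  5   T   F   F   T   F   F   T   F   T   T   F   T   T   F   T   T   F   T   T   F   T
  6   T   F   F   T   F   F   T   F   T   T   F   T   T   F   T   T   F   T   T   F   T

12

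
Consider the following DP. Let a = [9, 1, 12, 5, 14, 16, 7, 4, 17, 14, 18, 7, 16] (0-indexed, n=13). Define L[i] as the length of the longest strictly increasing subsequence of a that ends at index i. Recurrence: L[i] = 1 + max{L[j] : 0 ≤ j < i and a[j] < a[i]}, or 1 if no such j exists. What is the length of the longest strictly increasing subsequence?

   i    0    1    2    3    4    5    6    7    8    9   10   11   12
a[i]    9    1   12    5   14   16    7    4   17   14   18    7   16
L[i]    1    1    2    2    3    4    3    2    5    4    6    3    5

6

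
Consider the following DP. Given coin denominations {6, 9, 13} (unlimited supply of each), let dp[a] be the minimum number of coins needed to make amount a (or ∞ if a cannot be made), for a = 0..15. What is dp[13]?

 a  0  1  2  3  4  5  6  7  8  9 10 11 12 13 14 15
dp  0  -  -  -  -  -  1  -  -  1  -  -  2  1  -  2
(- denotes ∞ / unreachable)

1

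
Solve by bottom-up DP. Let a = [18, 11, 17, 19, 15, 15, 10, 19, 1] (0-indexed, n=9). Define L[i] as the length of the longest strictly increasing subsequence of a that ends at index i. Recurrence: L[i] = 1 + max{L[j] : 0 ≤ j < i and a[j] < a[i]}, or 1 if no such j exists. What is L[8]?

1

   i    0    1    2    3    4    5    6    7    8
a[i]   18   11   17   19   15   15   10   19    1
L[i]    1    1    2    3    2    2    1    3    1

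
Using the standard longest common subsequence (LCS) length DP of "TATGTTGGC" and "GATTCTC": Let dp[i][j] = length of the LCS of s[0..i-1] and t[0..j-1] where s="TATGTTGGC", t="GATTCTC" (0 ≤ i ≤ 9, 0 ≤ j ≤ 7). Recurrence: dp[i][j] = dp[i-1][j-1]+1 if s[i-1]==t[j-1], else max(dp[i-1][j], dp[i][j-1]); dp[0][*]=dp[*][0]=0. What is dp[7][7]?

   ''  G  A  T  T  C  T  C
''  0  0  0  0  0  0  0  0
 T  0  0  0  1  1  1  1  1
 A  0  0  1  1  1  1  1  1
 T  0  0  1  2  2  2  2  2
 G  0  1  1  2  2  2  2  2
 T  0  1  1  2  3  3  3  3
 T  0  1  1  2  3  3  4  4
 G  0  1  1  2  3  3  4  4
 G  0  1  1  2  3  3  4  4
 C  0  1  1  2  3  4  4  5

4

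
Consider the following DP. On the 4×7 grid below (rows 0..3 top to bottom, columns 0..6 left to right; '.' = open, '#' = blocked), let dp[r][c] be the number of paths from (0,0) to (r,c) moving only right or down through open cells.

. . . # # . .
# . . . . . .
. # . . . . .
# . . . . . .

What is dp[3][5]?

20

r\c   0   1   2   3   4   5   6
  0   1   1   1   0   0   0   0
  1   0   1   2   2   2   2   2
  2   0   0   2   4   6   8  10
  3   0   0   2   6  12  20  30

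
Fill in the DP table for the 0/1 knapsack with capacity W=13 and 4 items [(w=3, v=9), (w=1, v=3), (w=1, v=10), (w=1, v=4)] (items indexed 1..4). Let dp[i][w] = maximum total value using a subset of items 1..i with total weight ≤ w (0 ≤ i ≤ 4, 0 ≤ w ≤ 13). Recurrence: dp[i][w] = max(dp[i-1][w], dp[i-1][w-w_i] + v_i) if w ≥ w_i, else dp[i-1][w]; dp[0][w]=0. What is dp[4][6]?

26

i\w   0   1   2   3   4   5   6   7   8   9  10  11  12  13
  0   0   0   0   0   0   0   0   0   0   0   0   0   0   0
  1   0   0   0   9   9   9   9   9   9   9   9   9   9   9
  2   0   3   3   9  12  12  12  12  12  12  12  12  12  12
  3   0  10  13  13  19  22  22  22  22  22  22  22  22  22
  4   0  10  14  17  19  23  26  26  26  26  26  26  26  26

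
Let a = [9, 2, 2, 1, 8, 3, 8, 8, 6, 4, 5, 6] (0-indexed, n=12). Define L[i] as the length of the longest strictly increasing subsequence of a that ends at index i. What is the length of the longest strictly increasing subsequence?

   i    0    1    2    3    4    5    6    7    8    9   10   11
a[i]    9    2    2    1    8    3    8    8    6    4    5    6
L[i]    1    1    1    1    2    2    3    3    3    3    4    5

5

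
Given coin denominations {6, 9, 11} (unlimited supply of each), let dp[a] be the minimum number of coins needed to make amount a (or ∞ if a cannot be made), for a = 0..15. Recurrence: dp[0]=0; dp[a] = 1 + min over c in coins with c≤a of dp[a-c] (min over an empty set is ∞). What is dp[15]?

2

 a  0  1  2  3  4  5  6  7  8  9 10 11 12 13 14 15
dp  0  -  -  -  -  -  1  -  -  1  -  1  2  -  -  2
(- denotes ∞ / unreachable)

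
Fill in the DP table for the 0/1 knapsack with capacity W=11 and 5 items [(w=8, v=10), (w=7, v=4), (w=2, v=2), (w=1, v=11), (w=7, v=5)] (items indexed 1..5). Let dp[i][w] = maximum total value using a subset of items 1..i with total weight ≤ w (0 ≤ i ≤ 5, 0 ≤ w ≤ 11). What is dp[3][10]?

i\w   0   1   2   3   4   5   6   7   8   9  10  11
  0   0   0   0   0   0   0   0   0   0   0   0   0
  1   0   0   0   0   0   0   0   0  10  10  10  10
  2   0   0   0   0   0   0   0   4  10  10  10  10
  3   0   0   2   2   2   2   2   4  10  10  12  12
  4   0  11  11  13  13  13  13  13  15  21  21  23
  5   0  11  11  13  13  13  13  13  16  21  21  23

12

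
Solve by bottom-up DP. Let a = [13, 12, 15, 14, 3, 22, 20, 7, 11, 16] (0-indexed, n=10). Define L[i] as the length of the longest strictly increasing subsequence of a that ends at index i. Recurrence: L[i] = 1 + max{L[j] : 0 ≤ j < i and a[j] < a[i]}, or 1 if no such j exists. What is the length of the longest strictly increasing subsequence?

4

   i    0    1    2    3    4    5    6    7    8    9
a[i]   13   12   15   14    3   22   20    7   11   16
L[i]    1    1    2    2    1    3    3    2    3    4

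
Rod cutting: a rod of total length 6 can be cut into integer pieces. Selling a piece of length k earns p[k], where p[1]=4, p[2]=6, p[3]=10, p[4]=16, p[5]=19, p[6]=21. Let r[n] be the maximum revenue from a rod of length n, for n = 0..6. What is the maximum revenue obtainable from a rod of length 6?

   n    0    1    2    3    4    5    6
r[n]    0    4    8   12   16   20   24

24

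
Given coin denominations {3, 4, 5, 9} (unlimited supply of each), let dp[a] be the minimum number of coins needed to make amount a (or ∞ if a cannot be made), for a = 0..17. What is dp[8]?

2

 a  0  1  2  3  4  5  6  7  8  9 10 11 12 13 14 15 16 17
dp  0  -  -  1  1  1  2  2  2  1  2  3  2  2  2  3  3  3
(- denotes ∞ / unreachable)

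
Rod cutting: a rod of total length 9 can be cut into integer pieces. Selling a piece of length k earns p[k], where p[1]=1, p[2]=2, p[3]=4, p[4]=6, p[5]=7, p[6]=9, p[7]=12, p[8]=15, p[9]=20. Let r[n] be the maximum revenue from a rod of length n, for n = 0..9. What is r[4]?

   n    0    1    2    3    4    5    6    7    8    9
r[n]    0    1    2    4    6    7    9   12   15   20

6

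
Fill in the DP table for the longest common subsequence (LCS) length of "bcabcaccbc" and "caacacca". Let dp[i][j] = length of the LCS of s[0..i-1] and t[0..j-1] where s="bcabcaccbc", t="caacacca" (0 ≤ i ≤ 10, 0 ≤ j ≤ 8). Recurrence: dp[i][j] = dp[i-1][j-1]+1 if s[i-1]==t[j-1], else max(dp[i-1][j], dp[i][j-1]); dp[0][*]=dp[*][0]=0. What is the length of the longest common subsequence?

   ''  c  a  a  c  a  c  c  a
''  0  0  0  0  0  0  0  0  0
 b  0  0  0  0  0  0  0  0  0
 c  0  1  1  1  1  1  1  1  1
 a  0  1  2  2  2  2  2  2  2
 b  0  1  2  2  2  2  2  2  2
 c  0  1  2  2  3  3  3  3  3
 a  0  1  2  3  3  4  4  4  4
 c  0  1  2  3  4  4  5  5  5
 c  0  1  2  3  4  4  5  6  6
 b  0  1  2  3  4  4  5  6  6
 c  0  1  2  3  4  4  5  6  6

6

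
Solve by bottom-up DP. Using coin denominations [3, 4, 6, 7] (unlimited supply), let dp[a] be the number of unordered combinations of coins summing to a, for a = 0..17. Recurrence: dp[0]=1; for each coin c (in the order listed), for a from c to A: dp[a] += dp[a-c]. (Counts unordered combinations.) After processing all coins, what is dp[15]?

5

after  coin     0     1     2     3     4     5     6     7     8     9    10    11    12    13    14    15    16    17
          3     1     0     0     1     0     0     1     0     0     1     0     0     1     0     0     1     0     0
          4     1     0     0     1     1     0     1     1     1     1     1     1     2     1     1     2     2     1
          6     1     0     0     1     1     0     2     1     1     2     2     1     4     2     2     4     4     2
          7     1     0     0     1     1     0     2     2     1     2     3     2     4     4     4     5     6     5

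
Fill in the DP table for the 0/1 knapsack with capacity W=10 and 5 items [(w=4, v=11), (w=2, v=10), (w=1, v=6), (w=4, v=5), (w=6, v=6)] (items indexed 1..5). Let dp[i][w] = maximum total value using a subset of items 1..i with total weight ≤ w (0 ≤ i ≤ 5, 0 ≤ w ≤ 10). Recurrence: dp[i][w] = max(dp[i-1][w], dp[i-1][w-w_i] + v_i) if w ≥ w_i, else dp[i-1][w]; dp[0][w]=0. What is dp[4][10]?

i\w   0   1   2   3   4   5   6   7   8   9  10
  0   0   0   0   0   0   0   0   0   0   0   0
  1   0   0   0   0  11  11  11  11  11  11  11
  2   0   0  10  10  11  11  21  21  21  21  21
  3   0   6  10  16  16  17  21  27  27  27  27
  4   0   6  10  16  16  17  21  27  27  27  27
  5   0   6  10  16  16  17  21  27  27  27  27

27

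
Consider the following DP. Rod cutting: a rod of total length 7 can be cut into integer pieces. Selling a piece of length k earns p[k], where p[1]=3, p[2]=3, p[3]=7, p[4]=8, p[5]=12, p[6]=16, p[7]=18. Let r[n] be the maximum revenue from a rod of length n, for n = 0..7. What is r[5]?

   n    0    1    2    3    4    5    6    7
r[n]    0    3    6    9   12   15   18   21

15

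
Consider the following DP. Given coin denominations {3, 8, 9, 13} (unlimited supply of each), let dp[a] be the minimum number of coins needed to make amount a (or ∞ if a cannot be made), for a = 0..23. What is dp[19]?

 a  0  1  2  3  4  5  6  7  8  9 10 11 12 13 14 15 16 17 18 19 20 21 22 23
dp  0  -  -  1  -  -  2  -  1  1  -  2  2  1  3  3  2  2  2  3  3  2  2  4
(- denotes ∞ / unreachable)

3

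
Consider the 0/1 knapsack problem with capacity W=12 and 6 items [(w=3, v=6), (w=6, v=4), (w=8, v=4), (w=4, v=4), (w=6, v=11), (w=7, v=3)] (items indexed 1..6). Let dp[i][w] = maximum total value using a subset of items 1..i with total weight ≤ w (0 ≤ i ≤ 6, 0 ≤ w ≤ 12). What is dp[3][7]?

6

i\w   0   1   2   3   4   5   6   7   8   9  10  11  12
  0   0   0   0   0   0   0   0   0   0   0   0   0   0
  1   0   0   0   6   6   6   6   6   6   6   6   6   6
  2   0   0   0   6   6   6   6   6   6  10  10  10  10
  3   0   0   0   6   6   6   6   6   6  10  10  10  10
  4   0   0   0   6   6   6   6  10  10  10  10  10  10
  5   0   0   0   6   6   6  11  11  11  17  17  17  17
  6   0   0   0   6   6   6  11  11  11  17  17  17  17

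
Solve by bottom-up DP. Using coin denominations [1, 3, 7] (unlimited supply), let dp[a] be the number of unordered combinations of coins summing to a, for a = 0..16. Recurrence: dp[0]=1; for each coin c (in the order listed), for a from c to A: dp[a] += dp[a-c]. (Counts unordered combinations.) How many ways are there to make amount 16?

after  coin     0     1     2     3     4     5     6     7     8     9    10    11    12    13    14    15    16
          1     1     1     1     1     1     1     1     1     1     1     1     1     1     1     1     1     1
          3     1     1     1     2     2     2     3     3     3     4     4     4     5     5     5     6     6
          7     1     1     1     2     2     2     3     4     4     5     6     6     7     8     9    10    11

11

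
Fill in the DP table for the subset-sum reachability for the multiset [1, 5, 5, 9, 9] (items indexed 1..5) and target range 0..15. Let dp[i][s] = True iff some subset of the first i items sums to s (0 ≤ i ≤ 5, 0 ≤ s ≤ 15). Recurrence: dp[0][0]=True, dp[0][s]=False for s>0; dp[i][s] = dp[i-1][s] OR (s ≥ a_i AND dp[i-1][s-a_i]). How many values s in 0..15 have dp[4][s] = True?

i\s   0   1   2   3   4   5   6   7   8   9  10  11  12  13  14  15
  0   T   F   F   F   F   F   F   F   F   F   F   F   F   F   F   F
  1   T   T   F   F   F   F   F   F   F   F   F   F   F   F   F   F
  2   T   T   F   F   F   T   T   F   F   F   F   F   F   F   F   F
  3   T   T   F   F   F   T   T   F   F   F   T   T   F   F   F   F
  4   T   T   F   F   F   T   T   F   F   T   T   T   F   F   T   T
  5   T   T   F   F   F   T   T   F   F   T   T   T   F   F   T   T

9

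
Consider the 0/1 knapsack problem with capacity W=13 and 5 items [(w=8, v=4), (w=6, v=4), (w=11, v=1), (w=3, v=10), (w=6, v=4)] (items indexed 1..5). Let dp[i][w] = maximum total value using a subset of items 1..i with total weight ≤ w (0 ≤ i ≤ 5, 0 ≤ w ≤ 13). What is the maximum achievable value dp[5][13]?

14

i\w   0   1   2   3   4   5   6   7   8   9  10  11  12  13
  0   0   0   0   0   0   0   0   0   0   0   0   0   0   0
  1   0   0   0   0   0   0   0   0   4   4   4   4   4   4
  2   0   0   0   0   0   0   4   4   4   4   4   4   4   4
  3   0   0   0   0   0   0   4   4   4   4   4   4   4   4
  4   0   0   0  10  10  10  10  10  10  14  14  14  14  14
  5   0   0   0  10  10  10  10  10  10  14  14  14  14  14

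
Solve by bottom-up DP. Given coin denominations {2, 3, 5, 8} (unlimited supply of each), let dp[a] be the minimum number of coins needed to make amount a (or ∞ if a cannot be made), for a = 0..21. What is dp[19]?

 a  0  1  2  3  4  5  6  7  8  9 10 11 12 13 14 15 16 17 18 19 20 21
dp  0  -  1  1  2  1  2  2  1  3  2  2  3  2  3  3  2  4  3  3  4  3
(- denotes ∞ / unreachable)

3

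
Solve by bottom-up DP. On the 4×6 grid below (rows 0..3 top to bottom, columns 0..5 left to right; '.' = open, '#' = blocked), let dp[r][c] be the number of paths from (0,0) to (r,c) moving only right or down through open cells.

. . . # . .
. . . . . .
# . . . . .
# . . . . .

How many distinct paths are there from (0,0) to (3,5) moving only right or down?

40

r\c   0   1   2   3   4   5
  0   1   1   1   0   0   0
  1   1   2   3   3   3   3
  2   0   2   5   8  11  14
  3   0   2   7  15  26  40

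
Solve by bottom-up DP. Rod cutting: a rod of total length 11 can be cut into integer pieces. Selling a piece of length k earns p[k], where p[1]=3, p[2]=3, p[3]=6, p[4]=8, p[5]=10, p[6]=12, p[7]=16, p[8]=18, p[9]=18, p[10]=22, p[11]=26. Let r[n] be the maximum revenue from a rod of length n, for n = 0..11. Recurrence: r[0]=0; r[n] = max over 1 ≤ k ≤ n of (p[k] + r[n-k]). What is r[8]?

   n    0    1    2    3    4    5    6    7    8    9   10   11
r[n]    0    3    6    9   12   15   18   21   24   27   30   33

24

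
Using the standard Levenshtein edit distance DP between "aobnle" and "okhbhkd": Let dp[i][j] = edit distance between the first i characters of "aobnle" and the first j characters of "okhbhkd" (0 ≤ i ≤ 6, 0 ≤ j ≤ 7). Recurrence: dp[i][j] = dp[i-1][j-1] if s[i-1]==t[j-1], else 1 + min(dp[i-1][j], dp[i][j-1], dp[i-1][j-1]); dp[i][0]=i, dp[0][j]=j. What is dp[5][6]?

   ''  o  k  h  b  h  k  d
''  0  1  2  3  4  5  6  7
 a  1  1  2  3  4  5  6  7
 o  2  1  2  3  4  5  6  7
 b  3  2  2  3  3  4  5  6
 n  4  3  3  3  4  4  5  6
 l  5  4  4  4  4  5  5  6
 e  6  5  5  5  5  5  6  6

5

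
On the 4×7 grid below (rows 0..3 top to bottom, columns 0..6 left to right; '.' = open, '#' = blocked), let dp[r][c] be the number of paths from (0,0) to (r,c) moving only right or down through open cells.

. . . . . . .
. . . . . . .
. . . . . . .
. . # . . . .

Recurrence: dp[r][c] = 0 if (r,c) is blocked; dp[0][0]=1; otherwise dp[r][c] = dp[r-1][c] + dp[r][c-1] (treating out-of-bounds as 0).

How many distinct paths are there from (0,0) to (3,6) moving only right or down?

r\c   0   1   2   3   4   5   6
  0   1   1   1   1   1   1   1
  1   1   2   3   4   5   6   7
  2   1   3   6  10  15  21  28
  3   1   4   0  10  25  46  74

74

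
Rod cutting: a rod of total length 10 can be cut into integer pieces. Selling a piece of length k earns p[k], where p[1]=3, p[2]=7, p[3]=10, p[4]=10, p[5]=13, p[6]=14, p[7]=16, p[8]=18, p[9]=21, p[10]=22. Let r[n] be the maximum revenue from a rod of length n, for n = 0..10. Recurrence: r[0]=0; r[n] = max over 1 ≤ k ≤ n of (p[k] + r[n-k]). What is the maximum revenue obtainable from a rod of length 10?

   n    0    1    2    3    4    5    6    7    8    9   10
r[n]    0    3    7   10   14   17   21   24   28   31   35

35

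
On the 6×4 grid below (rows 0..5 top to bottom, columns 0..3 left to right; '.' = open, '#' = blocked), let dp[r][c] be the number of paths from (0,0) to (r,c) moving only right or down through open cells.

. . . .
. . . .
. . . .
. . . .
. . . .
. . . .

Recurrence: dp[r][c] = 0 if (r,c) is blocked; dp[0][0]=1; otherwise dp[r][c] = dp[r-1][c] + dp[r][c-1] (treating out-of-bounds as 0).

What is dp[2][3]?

10

r\c   0   1   2   3
  0   1   1   1   1
  1   1   2   3   4
  2   1   3   6  10
  3   1   4  10  20
  4   1   5  15  35
  5   1   6  21  56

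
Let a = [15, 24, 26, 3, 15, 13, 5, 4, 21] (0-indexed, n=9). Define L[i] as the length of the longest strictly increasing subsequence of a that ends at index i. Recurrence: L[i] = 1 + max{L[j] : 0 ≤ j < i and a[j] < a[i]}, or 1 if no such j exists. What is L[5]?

2

   i    0    1    2    3    4    5    6    7    8
a[i]   15   24   26    3   15   13    5    4   21
L[i]    1    2    3    1    2    2    2    2    3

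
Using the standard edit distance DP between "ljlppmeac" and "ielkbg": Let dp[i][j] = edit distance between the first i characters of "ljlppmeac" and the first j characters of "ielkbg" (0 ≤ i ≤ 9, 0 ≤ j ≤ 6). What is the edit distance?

8

   ''  i  e  l  k  b  g
''  0  1  2  3  4  5  6
 l  1  1  2  2  3  4  5
 j  2  2  2  3  3  4  5
 l  3  3  3  2  3  4  5
 p  4  4  4  3  3  4  5
 p  5  5  5  4  4  4  5
 m  6  6  6  5  5  5  5
 e  7  7  6  6  6  6  6
 a  8  8  7  7  7  7  7
 c  9  9  8  8  8  8  8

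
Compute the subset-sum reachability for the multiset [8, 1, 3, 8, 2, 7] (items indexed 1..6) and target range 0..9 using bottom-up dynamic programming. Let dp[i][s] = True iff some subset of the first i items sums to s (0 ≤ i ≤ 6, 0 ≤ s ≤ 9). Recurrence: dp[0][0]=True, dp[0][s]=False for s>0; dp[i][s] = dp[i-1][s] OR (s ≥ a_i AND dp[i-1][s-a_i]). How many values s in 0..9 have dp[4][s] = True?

i\s   0   1   2   3   4   5   6   7   8   9
  0   T   F   F   F   F   F   F   F   F   F
  1   T   F   F   F   F   F   F   F   T   F
  2   T   T   F   F   F   F   F   F   T   T
  3   T   T   F   T   T   F   F   F   T   T
  4   T   T   F   T   T   F   F   F   T   T
  5   T   T   T   T   T   T   T   F   T   T
  6   T   T   T   T   T   T   T   T   T   T

6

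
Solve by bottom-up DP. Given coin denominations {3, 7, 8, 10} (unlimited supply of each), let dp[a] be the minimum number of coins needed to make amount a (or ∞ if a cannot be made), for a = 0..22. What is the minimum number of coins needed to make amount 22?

3

 a  0  1  2  3  4  5  6  7  8  9 10 11 12 13 14 15 16 17 18 19 20 21 22
dp  0  -  -  1  -  -  2  1  1  3  1  2  4  2  2  2  2  2  2  3  2  3  3
(- denotes ∞ / unreachable)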